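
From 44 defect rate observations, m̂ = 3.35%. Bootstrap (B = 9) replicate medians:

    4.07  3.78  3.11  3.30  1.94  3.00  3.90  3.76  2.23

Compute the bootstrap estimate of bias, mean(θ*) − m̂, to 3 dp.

bias = −0.118

mean(θ*) = (4.07 + 3.78 + 3.11 + 3.30 + 1.94 + 3.00 + 3.90 + 3.76 + 2.23) / 9 = 3.2322
bias = 3.2322 − 3.35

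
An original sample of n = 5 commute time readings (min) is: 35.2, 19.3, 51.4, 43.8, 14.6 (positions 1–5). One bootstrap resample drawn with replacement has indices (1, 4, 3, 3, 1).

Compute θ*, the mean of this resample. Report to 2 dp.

Resample values: 35.2, 43.8, 51.4, 51.4, 35.2.
Mean = (35.2 + 43.8 + 51.4 + 51.4 + 35.2) / 5 = 217.00 / 5 = 43.40

θ* = 43.40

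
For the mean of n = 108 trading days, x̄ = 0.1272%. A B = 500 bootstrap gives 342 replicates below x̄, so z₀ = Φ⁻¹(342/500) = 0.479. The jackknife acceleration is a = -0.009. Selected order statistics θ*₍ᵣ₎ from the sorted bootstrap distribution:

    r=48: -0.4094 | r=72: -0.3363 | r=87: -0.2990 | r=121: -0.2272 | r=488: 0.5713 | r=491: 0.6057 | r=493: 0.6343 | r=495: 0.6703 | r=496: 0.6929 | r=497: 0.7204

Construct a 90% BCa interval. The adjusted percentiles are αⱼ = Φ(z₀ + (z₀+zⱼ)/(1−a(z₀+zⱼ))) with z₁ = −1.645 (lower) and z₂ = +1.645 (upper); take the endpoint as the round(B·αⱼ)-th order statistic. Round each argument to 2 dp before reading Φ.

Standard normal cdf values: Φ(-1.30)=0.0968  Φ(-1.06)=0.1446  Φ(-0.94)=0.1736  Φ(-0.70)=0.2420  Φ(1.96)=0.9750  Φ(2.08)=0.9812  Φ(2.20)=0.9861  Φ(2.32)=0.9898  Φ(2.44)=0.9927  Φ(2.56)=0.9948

(-0.2272, 0.7204)

Lower: z₀ + z₁ = 0.479 + (-1.645) = -1.166; 1 − a(z₀+z₁) = 1 − (-0.009)(-1.166) = 0.9895; argument = 0.479 + (-1.166)/0.9895 = -0.6994 → -0.70.
α₁ = Φ(-0.70) = 0.2420; rank = round(500 × 0.2420) = 121; θ*₍121₎ = -0.2272.
Upper: z₀ + z₂ = 2.124; 1 − a(z₀+z₂) = 1.0191; argument = 2.5632 → 2.56; α₂ = 0.9948; rank = 497; θ*₍497₎ = 0.7204.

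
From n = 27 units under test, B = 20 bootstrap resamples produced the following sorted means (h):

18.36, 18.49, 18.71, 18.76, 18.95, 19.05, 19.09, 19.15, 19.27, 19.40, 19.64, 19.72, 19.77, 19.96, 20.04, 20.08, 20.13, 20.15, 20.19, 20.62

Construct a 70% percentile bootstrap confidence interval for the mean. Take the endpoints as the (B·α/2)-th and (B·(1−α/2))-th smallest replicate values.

(18.71, 20.13)

α = 0.30; lower rank = 20 × 0.150 = 3; upper rank = 20 × 0.850 = 17.
The 3rd smallest replicate is 18.71; the 17th is 20.13.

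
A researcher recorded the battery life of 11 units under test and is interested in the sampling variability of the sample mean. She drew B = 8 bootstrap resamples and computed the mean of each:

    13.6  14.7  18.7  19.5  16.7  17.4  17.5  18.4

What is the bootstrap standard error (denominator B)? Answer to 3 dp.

SE* = 1.885

Bootstrap SE is the standard deviation of the 8 replicate means.
Mean of replicates: (13.6 + 14.7 + 18.7 + 19.5 + 16.7 + 17.4 + 17.5 + 18.4) / 8 = 136.5000 / 8 = 17.0625
Sum of squared deviations: (−3.4625)² + (−2.3625)² + (+1.6375)² + (+2.4375)² + (−0.3625)² + (+0.3375)² + (+0.4375)² + (+1.3375)² = 28.4187
Variance = 28.4187 / 8 = 3.5523
SE* = √3.5523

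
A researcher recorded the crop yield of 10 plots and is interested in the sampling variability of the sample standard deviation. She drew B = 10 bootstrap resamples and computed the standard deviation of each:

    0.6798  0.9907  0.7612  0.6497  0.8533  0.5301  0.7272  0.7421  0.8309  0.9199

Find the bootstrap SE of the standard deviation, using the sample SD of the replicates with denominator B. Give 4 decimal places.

Bootstrap SE is the standard deviation of the 10 replicate standard deviations.
Mean of replicates: (0.6798 + 0.9907 + 0.7612 + 0.6497 + 0.8533 + 0.5301 + 0.7272 + 0.7421 + 0.8309 + 0.9199) / 10 = 7.68490 / 10 = 0.76849
Sum of squared deviations: (−0.08869)² + (+0.22221)² + (−0.00729)² + (−0.11879)² + (+0.08481)² + (−0.23839)² + (−0.04129)² + (−0.02639)² + (+0.06241)² + (+0.15141)² = 0.16465
Variance = 0.16465 / 10 = 0.01647
SE* = √0.01647

SE* = 0.1283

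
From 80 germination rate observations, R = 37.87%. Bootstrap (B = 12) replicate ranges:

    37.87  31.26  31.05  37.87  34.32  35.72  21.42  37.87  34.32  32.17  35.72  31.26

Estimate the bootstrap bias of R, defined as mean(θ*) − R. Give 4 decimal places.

mean(θ*) = (37.87 + 31.26 + 31.05 + 37.87 + 34.32 + 35.72 + 21.42 + 37.87 + 34.32 + 32.17 + 35.72 + 31.26) / 12 = 33.40417
bias = 33.40417 − 37.87

bias = −4.4658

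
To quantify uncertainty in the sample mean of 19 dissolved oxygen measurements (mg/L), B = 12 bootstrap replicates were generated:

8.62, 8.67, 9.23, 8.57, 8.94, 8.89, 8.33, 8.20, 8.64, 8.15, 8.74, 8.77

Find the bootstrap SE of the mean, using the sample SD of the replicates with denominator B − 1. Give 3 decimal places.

SE* = 0.311

Bootstrap SE is the standard deviation of the 12 replicate means.
Mean of replicates: (8.62 + 8.67 + 9.23 + 8.57 + 8.94 + 8.89 + 8.33 + 8.20 + 8.64 + 8.15 + 8.74 + 8.77) / 12 = 103.7500 / 12 = 8.6458
Sum of squared deviations: (−0.0258)² + (+0.0242)² + (+0.5842)² + (−0.0758)² + (+0.2942)² + (+0.2442)² + (−0.3158)² + (−0.4458)² + (−0.0058)² + (−0.4958)² + (+0.0942)² + (+0.1242)² = 1.0631
Variance = 1.0631 / 11 = 0.0966
SE* = √0.0966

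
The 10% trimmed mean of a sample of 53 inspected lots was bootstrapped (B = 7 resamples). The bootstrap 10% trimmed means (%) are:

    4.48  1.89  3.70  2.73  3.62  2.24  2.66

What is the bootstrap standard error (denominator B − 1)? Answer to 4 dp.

Bootstrap SE is the standard deviation of the 7 replicate 10% trimmed means.
Mean of replicates: (4.48 + 1.89 + 3.70 + 2.73 + 3.62 + 2.24 + 2.66) / 7 = 21.32000 / 7 = 3.04571
Sum of squared deviations: (+1.43429)² + (−1.15571)² + (+0.65429)² + (−0.31571)² + (+0.57429)² + (−0.80571)² + (−0.38571)² = 5.04837
Variance = 5.04837 / 6 = 0.84140
SE* = √0.84140

SE* = 0.9173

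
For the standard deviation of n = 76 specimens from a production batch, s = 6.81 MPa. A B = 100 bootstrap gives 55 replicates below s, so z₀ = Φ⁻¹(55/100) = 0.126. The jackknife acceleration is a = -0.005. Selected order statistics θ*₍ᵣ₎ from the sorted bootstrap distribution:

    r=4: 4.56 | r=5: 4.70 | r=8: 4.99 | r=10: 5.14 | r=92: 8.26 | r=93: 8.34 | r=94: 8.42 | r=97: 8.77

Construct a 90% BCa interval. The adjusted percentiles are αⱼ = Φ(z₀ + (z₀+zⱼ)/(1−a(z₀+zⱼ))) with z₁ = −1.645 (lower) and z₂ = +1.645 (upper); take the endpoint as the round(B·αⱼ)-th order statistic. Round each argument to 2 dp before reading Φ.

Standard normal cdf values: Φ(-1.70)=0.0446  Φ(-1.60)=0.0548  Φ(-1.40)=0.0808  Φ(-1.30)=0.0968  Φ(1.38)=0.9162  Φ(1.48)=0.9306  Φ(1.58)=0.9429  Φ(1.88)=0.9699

Lower: z₀ + z₁ = 0.126 + (-1.645) = -1.519; 1 − a(z₀+z₁) = 1 − (-0.005)(-1.519) = 0.9924; argument = 0.126 + (-1.519)/0.9924 = -1.4046 → -1.40.
α₁ = Φ(-1.40) = 0.0808; rank = round(100 × 0.0808) = 8; θ*₍8₎ = 4.99.
Upper: z₀ + z₂ = 1.771; 1 − a(z₀+z₂) = 1.0089; argument = 1.8815 → 1.88; α₂ = 0.9699; rank = 97; θ*₍97₎ = 8.77.

(4.99, 8.77)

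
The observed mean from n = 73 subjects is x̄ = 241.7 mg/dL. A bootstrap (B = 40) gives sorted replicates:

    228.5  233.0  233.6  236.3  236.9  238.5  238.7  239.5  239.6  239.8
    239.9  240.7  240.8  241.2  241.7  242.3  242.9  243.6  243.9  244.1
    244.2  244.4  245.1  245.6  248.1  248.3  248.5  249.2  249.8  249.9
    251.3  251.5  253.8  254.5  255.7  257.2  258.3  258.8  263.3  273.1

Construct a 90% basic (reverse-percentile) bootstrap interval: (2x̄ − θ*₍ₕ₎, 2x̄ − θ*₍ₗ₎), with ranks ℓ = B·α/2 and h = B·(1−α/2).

Percentile endpoints at ranks 2 and 38: θ*₍2₎ = 233.0, θ*₍38₎ = 258.8.
Basic interval reflects these around x̄:
  lower = 2 × 241.7 − 258.8 = 224.6
  upper = 2 × 241.7 − 233.0 = 250.4

(224.6, 250.4)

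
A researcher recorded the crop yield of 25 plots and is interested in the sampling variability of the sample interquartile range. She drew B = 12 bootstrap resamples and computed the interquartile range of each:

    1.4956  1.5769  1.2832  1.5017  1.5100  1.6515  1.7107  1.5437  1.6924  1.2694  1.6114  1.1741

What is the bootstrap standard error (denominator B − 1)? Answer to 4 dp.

SE* = 0.1735

Bootstrap SE is the standard deviation of the 12 replicate interquartile ranges.
Mean of replicates: (1.4956 + 1.5769 + 1.2832 + 1.5017 + 1.5100 + 1.6515 + 1.7107 + 1.5437 + 1.6924 + 1.2694 + 1.6114 + 1.1741) / 12 = 18.02060 / 12 = 1.50172
Sum of squared deviations: (−0.00612)² + (+0.07518)² + (−0.21852)² + (−0.00002)² + (+0.00828)² + (+0.14978)² + (+0.20898)² + (+0.04198)² + (+0.19068)² + (−0.23232)² + (+0.10968)² + (−0.32762)² = 0.33107
Variance = 0.33107 / 11 = 0.03010
SE* = √0.03010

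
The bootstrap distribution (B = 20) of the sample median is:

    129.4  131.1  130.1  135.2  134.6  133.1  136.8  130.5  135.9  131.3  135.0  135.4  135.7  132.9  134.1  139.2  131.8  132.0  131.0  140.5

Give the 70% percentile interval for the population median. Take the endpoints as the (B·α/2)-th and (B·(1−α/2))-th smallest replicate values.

Sorted replicates: 129.4, 130.1, 130.5, 131.0, 131.1, 131.3, 131.8, 132.0, 132.9, 133.1, 134.1, 134.6, 135.0, 135.2, 135.4, 135.7, 135.9, 136.8, 139.2, 140.5
α = 0.30; lower rank = 20 × 0.150 = 3; upper rank = 20 × 0.850 = 17.
The 3rd smallest replicate is 130.5; the 17th is 135.9.

(130.5, 135.9)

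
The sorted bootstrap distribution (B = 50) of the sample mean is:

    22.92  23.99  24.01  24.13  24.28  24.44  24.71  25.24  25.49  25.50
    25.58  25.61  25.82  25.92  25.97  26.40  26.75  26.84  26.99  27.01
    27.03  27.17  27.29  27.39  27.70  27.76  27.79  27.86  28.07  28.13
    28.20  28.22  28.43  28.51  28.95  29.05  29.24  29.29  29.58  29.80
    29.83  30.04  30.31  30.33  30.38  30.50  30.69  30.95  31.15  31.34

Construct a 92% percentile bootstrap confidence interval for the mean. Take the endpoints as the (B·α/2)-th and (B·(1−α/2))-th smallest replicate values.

(23.99, 30.95)

α = 0.08; lower rank = 50 × 0.040 = 2; upper rank = 50 × 0.960 = 48.
The 2nd smallest replicate is 23.99; the 48th is 30.95.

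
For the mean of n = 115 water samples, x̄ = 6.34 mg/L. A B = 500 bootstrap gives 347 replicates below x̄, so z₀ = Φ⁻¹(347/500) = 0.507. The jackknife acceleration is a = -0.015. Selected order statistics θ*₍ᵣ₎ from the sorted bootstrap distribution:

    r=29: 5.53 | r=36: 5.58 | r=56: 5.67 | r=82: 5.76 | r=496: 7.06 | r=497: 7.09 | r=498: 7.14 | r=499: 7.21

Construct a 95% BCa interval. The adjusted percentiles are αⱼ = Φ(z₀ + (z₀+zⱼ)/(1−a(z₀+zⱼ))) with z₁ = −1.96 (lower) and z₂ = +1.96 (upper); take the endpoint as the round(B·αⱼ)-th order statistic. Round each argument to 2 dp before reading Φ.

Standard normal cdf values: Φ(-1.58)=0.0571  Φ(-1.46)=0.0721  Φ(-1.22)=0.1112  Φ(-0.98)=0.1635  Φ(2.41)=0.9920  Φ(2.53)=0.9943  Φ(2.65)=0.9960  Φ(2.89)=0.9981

(5.76, 7.21)

Lower: z₀ + z₁ = 0.507 + (-1.960) = -1.453; 1 − a(z₀+z₁) = 1 − (-0.015)(-1.453) = 0.9782; argument = 0.507 + (-1.453)/0.9782 = -0.9784 → -0.98.
α₁ = Φ(-0.98) = 0.1635; rank = round(500 × 0.1635) = 82; θ*₍82₎ = 5.76.
Upper: z₀ + z₂ = 2.467; 1 − a(z₀+z₂) = 1.0370; argument = 2.8860 → 2.89; α₂ = 0.9981; rank = 499; θ*₍499₎ = 7.21.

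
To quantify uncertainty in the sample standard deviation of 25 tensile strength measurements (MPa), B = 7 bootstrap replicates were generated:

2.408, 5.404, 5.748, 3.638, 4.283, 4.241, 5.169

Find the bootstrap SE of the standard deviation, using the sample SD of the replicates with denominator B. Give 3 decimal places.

Bootstrap SE is the standard deviation of the 7 replicate standard deviations.
Mean of replicates: (2.408 + 5.404 + 5.748 + 3.638 + 4.283 + 4.241 + 5.169) / 7 = 30.8910 / 7 = 4.4130
Sum of squared deviations: (−2.0050)² + (+0.9910)² + (+1.3350)² + (−0.7750)² + (−0.1300)² + (−0.1720)² + (+0.7560)² = 8.0030
Variance = 8.0030 / 7 = 1.1433
SE* = √1.1433

SE* = 1.069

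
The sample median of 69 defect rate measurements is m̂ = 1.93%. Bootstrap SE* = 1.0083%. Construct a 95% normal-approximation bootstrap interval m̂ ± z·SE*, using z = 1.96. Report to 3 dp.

Margin = 1.96 × 1.0083 = 1.9763
Interval: 1.93 ± 1.9763

(-0.046, 3.906)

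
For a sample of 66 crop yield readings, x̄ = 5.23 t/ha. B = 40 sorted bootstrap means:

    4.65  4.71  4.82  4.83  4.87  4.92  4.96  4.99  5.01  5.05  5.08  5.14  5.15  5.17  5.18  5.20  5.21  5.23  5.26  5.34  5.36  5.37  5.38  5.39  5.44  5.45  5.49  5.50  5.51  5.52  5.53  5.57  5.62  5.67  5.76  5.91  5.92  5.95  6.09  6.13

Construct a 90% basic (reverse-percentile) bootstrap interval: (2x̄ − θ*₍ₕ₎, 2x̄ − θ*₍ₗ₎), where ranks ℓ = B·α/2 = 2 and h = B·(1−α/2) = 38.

(4.51, 5.75)

Percentile endpoints at ranks 2 and 38: θ*₍2₎ = 4.71, θ*₍38₎ = 5.95.
Basic interval reflects these around x̄:
  lower = 2 × 5.23 − 5.95 = 4.51
  upper = 2 × 5.23 − 4.71 = 5.75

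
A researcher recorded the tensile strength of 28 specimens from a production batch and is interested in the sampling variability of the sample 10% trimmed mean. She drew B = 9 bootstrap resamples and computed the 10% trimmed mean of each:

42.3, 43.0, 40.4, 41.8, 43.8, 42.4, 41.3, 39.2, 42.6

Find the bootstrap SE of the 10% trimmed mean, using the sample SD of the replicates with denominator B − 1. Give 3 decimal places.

SE* = 1.397

Bootstrap SE is the standard deviation of the 9 replicate 10% trimmed means.
Mean of replicates: (42.3 + 43.0 + 40.4 + 41.8 + 43.8 + 42.4 + 41.3 + 39.2 + 42.6) / 9 = 376.8000 / 9 = 41.8667
Sum of squared deviations: (+0.4333)² + (+1.1333)² + (−1.4667)² + (−0.0667)² + (+1.9333)² + (+0.5333)² + (−0.5667)² + (−2.6667)² + (+0.7333)² = 15.6200
Variance = 15.6200 / 8 = 1.9525
SE* = √1.9525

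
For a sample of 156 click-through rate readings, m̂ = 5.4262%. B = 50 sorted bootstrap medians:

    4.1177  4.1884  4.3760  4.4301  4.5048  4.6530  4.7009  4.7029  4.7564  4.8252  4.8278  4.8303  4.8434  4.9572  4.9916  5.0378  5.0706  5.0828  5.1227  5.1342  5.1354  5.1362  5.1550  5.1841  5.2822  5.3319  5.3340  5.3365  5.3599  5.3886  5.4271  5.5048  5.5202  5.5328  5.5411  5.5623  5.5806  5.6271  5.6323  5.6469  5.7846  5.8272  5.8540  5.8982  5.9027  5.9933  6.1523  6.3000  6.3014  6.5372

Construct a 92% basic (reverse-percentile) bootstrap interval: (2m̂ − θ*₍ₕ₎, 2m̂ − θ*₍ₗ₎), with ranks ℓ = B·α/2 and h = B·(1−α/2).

Percentile endpoints at ranks 2 and 48: θ*₍2₎ = 4.1884, θ*₍48₎ = 6.3000.
Basic interval reflects these around m̂:
  lower = 2 × 5.4262 − 6.3000 = 4.5524
  upper = 2 × 5.4262 − 4.1884 = 6.6640

(4.5524, 6.6640)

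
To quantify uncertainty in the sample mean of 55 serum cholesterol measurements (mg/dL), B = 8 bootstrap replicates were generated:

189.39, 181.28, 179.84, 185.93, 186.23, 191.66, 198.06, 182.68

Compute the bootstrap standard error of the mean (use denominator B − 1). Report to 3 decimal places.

SE* = 6.024

Bootstrap SE is the standard deviation of the 8 replicate means.
Mean of replicates: (189.39 + 181.28 + 179.84 + 185.93 + 186.23 + 191.66 + 198.06 + 182.68) / 8 = 1495.0700 / 8 = 186.8837
Sum of squared deviations: (+2.5062)² + (−5.6037)² + (−7.0437)² + (−0.9537)² + (−0.6538)² + (+4.7763)² + (+11.1763)² + (−4.2037)² = 254.0274
Variance = 254.0274 / 7 = 36.2896
SE* = √36.2896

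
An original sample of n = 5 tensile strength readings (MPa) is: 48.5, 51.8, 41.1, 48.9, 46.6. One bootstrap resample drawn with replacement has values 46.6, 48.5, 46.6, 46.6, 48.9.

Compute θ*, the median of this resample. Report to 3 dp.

θ* = 46.600

Sorted: 46.6, 46.6, 46.6, 48.5, 48.9
Median = middle value = 46.600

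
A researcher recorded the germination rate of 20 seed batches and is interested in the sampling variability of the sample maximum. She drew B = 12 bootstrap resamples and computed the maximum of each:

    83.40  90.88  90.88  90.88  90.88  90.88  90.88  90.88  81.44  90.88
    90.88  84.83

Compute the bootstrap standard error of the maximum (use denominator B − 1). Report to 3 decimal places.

SE* = 3.538

Bootstrap SE is the standard deviation of the 12 replicate maximums.
Mean of replicates: (83.40 + 90.88 + 90.88 + 90.88 + 90.88 + 90.88 + 90.88 + 90.88 + 81.44 + 90.88 + 90.88 + 84.83) / 12 = 1067.5900 / 12 = 88.9658
Sum of squared deviations: (−5.5658)² + (+1.9142)² + (+1.9142)² + (+1.9142)² + (+1.9142)² + (+1.9142)² + (+1.9142)² + (+1.9142)² + (−7.5258)² + (+1.9142)² + (+1.9142)² + (−4.1358)² = 137.6981
Variance = 137.6981 / 11 = 12.5180
SE* = √12.5180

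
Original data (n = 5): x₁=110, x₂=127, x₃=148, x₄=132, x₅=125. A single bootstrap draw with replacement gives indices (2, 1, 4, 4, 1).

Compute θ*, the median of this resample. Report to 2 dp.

Resample values: 127, 110, 132, 132, 110.
Sorted: 110, 110, 127, 132, 132
Median = middle value = 127.00

θ* = 127.00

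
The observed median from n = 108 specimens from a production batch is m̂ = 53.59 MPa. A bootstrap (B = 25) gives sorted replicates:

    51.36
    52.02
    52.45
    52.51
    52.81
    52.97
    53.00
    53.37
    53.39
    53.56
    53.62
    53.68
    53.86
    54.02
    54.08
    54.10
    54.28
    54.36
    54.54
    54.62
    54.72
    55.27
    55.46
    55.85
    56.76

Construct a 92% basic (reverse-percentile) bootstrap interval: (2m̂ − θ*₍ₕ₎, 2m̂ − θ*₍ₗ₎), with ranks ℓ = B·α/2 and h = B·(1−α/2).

Percentile endpoints at ranks 1 and 24: θ*₍1₎ = 51.36, θ*₍24₎ = 55.85.
Basic interval reflects these around m̂:
  lower = 2 × 53.59 − 55.85 = 51.33
  upper = 2 × 53.59 − 51.36 = 55.82

(51.33, 55.82)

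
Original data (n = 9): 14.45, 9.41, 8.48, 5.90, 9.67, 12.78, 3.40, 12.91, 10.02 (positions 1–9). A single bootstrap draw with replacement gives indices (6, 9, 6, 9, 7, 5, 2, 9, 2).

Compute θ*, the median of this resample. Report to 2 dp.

θ* = 10.02

Resample values: 12.78, 10.02, 12.78, 10.02, 3.40, 9.67, 9.41, 10.02, 9.41.
Sorted: 3.40, 9.41, 9.41, 9.67, 10.02, 10.02, 10.02, 12.78, 12.78
Median = middle value = 10.02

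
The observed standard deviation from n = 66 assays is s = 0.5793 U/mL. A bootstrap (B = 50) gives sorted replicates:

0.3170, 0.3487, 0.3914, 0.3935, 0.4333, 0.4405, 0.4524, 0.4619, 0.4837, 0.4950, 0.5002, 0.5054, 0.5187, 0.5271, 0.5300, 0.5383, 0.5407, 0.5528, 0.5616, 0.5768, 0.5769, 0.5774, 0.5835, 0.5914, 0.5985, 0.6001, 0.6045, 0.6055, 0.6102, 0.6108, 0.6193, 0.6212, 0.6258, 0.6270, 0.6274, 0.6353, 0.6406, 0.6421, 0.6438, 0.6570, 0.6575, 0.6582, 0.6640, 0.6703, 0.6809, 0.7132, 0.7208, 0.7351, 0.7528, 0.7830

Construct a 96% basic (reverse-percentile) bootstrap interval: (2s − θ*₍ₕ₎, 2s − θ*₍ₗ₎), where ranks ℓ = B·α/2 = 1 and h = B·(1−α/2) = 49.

(0.4058, 0.8416)

Percentile endpoints at ranks 1 and 49: θ*₍1₎ = 0.3170, θ*₍49₎ = 0.7528.
Basic interval reflects these around s:
  lower = 2 × 0.5793 − 0.7528 = 0.4058
  upper = 2 × 0.5793 − 0.3170 = 0.8416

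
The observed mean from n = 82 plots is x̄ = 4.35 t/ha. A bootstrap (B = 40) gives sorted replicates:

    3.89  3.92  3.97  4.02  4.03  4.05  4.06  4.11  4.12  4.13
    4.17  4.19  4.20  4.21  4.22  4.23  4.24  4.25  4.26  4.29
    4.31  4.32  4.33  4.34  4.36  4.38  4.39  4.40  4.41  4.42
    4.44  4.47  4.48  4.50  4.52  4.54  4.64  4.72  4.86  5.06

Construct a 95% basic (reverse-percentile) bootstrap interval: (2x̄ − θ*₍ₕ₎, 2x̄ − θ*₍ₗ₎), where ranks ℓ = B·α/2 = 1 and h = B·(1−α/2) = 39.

Percentile endpoints at ranks 1 and 39: θ*₍1₎ = 3.89, θ*₍39₎ = 4.86.
Basic interval reflects these around x̄:
  lower = 2 × 4.35 − 4.86 = 3.84
  upper = 2 × 4.35 − 3.89 = 4.81

(3.84, 4.81)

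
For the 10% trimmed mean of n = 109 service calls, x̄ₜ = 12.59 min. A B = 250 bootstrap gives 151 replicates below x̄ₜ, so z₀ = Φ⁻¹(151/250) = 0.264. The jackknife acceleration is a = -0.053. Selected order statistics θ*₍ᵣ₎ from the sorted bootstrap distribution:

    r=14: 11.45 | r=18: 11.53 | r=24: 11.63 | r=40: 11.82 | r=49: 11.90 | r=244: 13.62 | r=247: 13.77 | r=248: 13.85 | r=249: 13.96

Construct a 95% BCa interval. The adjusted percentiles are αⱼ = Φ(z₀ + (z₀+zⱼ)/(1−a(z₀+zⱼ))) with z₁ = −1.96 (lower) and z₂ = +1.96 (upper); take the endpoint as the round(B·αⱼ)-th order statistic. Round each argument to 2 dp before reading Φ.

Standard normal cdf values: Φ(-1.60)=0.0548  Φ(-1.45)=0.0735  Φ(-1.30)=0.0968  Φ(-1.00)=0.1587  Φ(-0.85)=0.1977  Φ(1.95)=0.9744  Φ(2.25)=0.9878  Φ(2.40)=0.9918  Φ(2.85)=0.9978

Lower: z₀ + z₁ = 0.264 + (-1.960) = -1.696; 1 − a(z₀+z₁) = 1 − (-0.053)(-1.696) = 0.9101; argument = 0.264 + (-1.696)/0.9101 = -1.5995 → -1.60.
α₁ = Φ(-1.60) = 0.0548; rank = round(250 × 0.0548) = 14; θ*₍14₎ = 11.45.
Upper: z₀ + z₂ = 2.224; 1 − a(z₀+z₂) = 1.1179; argument = 2.2535 → 2.25; α₂ = 0.9878; rank = 247; θ*₍247₎ = 13.77.

(11.45, 13.77)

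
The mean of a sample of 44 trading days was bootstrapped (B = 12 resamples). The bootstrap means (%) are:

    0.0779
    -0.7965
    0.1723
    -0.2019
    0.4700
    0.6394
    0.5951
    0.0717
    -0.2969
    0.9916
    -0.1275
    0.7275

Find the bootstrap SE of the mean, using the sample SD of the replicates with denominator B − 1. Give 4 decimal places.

Bootstrap SE is the standard deviation of the 12 replicate means.
Mean of replicates: (0.0779 + (-0.7965) + 0.1723 + (-0.2019) + 0.4700 + 0.6394 + 0.5951 + 0.0717 + (-0.2969) + 0.9916 + (-0.1275) + 0.7275) / 12 = 2.322700 / 12 = 0.193558
Sum of squared deviations: (−0.115658)² + (−0.990058)² + (−0.021258)² + (−0.395458)² + (+0.276442)² + (+0.445842)² + (+0.401542)² + (−0.121858)² + (−0.490458)² + (+0.798042)² + (−0.321058)² + (+0.533942)² = 2.867304
Variance = 2.867304 / 11 = 0.260664
SE* = √0.260664

SE* = 0.5106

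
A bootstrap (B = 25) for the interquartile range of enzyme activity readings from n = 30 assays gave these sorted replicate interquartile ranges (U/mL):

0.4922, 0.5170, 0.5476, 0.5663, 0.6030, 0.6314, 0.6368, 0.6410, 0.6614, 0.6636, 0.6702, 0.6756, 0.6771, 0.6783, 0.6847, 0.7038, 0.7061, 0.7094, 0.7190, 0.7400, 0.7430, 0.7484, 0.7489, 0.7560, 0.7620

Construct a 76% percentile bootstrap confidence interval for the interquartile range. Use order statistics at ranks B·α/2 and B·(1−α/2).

α = 0.24; lower rank = 25 × 0.120 = 3; upper rank = 25 × 0.880 = 22.
The 3rd smallest replicate is 0.5476; the 22nd is 0.7484.

(0.5476, 0.7484)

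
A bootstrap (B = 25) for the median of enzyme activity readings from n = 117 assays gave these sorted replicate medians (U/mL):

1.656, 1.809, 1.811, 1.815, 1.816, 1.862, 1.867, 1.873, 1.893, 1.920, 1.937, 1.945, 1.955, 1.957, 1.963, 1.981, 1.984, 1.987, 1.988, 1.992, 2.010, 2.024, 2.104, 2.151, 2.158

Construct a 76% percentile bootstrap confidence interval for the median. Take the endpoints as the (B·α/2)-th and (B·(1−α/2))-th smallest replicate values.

α = 0.24; lower rank = 25 × 0.120 = 3; upper rank = 25 × 0.880 = 22.
The 3rd smallest replicate is 1.811; the 22nd is 2.024.

(1.811, 2.024)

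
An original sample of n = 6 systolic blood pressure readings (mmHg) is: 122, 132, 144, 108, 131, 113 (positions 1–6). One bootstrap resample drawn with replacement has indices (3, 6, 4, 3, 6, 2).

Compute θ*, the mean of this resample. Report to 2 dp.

θ* = 125.67

Resample values: 144, 113, 108, 144, 113, 132.
Mean = (144 + 113 + 108 + 144 + 113 + 132) / 6 = 754.0 / 6 = 125.67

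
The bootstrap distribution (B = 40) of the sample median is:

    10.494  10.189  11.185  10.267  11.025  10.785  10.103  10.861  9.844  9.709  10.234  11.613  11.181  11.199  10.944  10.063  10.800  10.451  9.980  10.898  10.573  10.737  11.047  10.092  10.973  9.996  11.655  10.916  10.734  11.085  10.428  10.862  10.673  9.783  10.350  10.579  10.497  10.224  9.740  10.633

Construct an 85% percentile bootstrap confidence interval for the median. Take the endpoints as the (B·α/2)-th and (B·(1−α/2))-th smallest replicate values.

Sorted replicates: 9.709, 9.740, 9.783, 9.844, 9.980, 9.996, 10.063, 10.092, 10.103, 10.189, 10.224, 10.234, 10.267, 10.350, 10.428, 10.451, 10.494, 10.497, 10.573, 10.579, 10.633, 10.673, 10.734, 10.737, 10.785, 10.800, 10.861, 10.862, 10.898, 10.916, 10.944, 10.973, 11.025, 11.047, 11.085, 11.181, 11.185, 11.199, 11.613, 11.655
α = 0.15; lower rank = 40 × 0.075 = 3; upper rank = 40 × 0.925 = 37.
The 3rd smallest replicate is 9.783; the 37th is 11.185.

(9.783, 11.185)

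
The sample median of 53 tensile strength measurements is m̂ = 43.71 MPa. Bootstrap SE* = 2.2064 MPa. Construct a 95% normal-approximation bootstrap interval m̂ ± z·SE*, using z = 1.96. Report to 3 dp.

(39.385, 48.035)

Margin = 1.96 × 2.2064 = 4.3245
Interval: 43.71 ± 4.3245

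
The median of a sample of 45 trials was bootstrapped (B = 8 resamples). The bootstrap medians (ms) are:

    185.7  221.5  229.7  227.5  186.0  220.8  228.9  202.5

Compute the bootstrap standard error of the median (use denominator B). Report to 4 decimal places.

Bootstrap SE is the standard deviation of the 8 replicate medians.
Mean of replicates: (185.7 + 221.5 + 229.7 + 227.5 + 186.0 + 220.8 + 228.9 + 202.5) / 8 = 1702.60000 / 8 = 212.82500
Sum of squared deviations: (−27.12500)² + (+8.67500)² + (+16.87500)² + (+14.67500)² + (−26.82500)² + (+7.97500)² + (+16.07500)² + (−10.32500)² = 2459.33500
Variance = 2459.33500 / 8 = 307.41688
SE* = √307.41688

SE* = 17.5333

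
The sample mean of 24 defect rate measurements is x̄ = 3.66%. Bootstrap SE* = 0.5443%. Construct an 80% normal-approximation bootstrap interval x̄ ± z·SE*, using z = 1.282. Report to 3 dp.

Margin = 1.282 × 0.5443 = 0.6978
Interval: 3.66 ± 0.6978

(2.962, 4.358)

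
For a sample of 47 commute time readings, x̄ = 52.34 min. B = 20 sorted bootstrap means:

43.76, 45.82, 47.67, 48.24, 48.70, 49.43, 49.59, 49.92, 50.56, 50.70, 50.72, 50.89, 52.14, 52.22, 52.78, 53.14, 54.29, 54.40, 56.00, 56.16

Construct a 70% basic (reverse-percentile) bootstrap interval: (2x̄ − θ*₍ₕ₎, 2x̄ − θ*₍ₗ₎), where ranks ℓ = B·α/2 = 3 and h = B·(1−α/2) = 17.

Percentile endpoints at ranks 3 and 17: θ*₍3₎ = 47.67, θ*₍17₎ = 54.29.
Basic interval reflects these around x̄:
  lower = 2 × 52.34 − 54.29 = 50.39
  upper = 2 × 52.34 − 47.67 = 57.01

(50.39, 57.01)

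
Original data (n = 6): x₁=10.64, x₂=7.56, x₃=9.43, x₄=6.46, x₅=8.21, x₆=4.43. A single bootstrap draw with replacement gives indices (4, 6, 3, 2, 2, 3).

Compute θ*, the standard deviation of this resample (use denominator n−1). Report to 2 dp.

θ* = 1.90

Resample values: 6.46, 4.43, 9.43, 7.56, 7.56, 9.43.
Mean = 7.4783; sum of squared deviations = 17.9607
s² = 17.9607 / 5 = 3.5921
s = √3.5921 = 1.90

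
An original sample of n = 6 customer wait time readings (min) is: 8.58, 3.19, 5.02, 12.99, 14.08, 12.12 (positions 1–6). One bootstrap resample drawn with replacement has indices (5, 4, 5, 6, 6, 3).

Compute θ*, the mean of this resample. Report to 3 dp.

Resample values: 14.08, 12.99, 14.08, 12.12, 12.12, 5.02.
Mean = (14.08 + 12.99 + 14.08 + 12.12 + 12.12 + 5.02) / 6 = 70.410 / 6 = 11.735

θ* = 11.735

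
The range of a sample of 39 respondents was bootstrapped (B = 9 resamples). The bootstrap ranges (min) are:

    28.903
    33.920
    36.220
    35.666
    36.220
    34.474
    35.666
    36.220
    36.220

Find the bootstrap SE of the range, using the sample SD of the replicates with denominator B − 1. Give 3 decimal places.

Bootstrap SE is the standard deviation of the 9 replicate ranges.
Mean of replicates: (28.903 + 33.920 + 36.220 + 35.666 + 36.220 + 34.474 + 35.666 + 36.220 + 36.220) / 9 = 313.5090 / 9 = 34.8343
Sum of squared deviations: (−5.9313)² + (−0.9143)² + (+1.3857)² + (+0.8317)² + (+1.3857)² + (−0.3603)² + (+0.8317)² + (+1.3857)² + (+1.3857)² = 45.2102
Variance = 45.2102 / 8 = 5.6513
SE* = √5.6513

SE* = 2.377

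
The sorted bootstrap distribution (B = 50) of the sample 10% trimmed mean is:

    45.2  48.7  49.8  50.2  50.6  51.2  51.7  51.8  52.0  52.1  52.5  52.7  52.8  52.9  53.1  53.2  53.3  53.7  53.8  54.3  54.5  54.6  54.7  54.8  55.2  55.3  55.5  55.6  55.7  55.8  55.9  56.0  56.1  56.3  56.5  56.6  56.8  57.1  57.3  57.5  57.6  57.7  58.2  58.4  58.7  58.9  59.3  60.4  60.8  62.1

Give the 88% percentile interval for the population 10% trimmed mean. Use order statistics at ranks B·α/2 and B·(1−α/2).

α = 0.12; lower rank = 50 × 0.060 = 3; upper rank = 50 × 0.940 = 47.
The 3rd smallest replicate is 49.8; the 47th is 59.3.

(49.8, 59.3)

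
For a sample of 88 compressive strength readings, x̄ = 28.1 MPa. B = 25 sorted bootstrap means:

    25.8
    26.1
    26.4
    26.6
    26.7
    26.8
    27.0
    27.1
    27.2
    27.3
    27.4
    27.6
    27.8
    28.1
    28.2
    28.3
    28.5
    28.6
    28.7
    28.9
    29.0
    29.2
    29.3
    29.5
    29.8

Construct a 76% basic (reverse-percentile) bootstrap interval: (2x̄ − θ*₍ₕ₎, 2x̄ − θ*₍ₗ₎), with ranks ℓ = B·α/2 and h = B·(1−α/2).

Percentile endpoints at ranks 3 and 22: θ*₍3₎ = 26.4, θ*₍22₎ = 29.2.
Basic interval reflects these around x̄:
  lower = 2 × 28.1 − 29.2 = 27.0
  upper = 2 × 28.1 − 26.4 = 29.8

(27.0, 29.8)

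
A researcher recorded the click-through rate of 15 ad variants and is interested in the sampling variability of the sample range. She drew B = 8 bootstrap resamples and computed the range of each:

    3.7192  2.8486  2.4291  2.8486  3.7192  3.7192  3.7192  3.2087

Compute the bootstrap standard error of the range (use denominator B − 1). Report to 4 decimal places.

SE* = 0.5172

Bootstrap SE is the standard deviation of the 8 replicate ranges.
Mean of replicates: (3.7192 + 2.8486 + 2.4291 + 2.8486 + 3.7192 + 3.7192 + 3.7192 + 3.2087) / 8 = 26.21180 / 8 = 3.27648
Sum of squared deviations: (+0.44272)² + (−0.42788)² + (−0.84737)² + (−0.42788)² + (+0.44272)² + (+0.44272)² + (+0.44272)² + (−0.06778)² = 1.87281
Variance = 1.87281 / 7 = 0.26754
SE* = √0.26754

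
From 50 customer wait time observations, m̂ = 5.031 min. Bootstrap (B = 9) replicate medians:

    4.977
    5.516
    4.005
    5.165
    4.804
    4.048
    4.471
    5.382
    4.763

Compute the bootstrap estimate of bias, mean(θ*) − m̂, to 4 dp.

bias = −0.2387

mean(θ*) = (4.977 + 5.516 + 4.005 + 5.165 + 4.804 + 4.048 + 4.471 + 5.382 + 4.763) / 9 = 4.79233
bias = 4.79233 − 5.031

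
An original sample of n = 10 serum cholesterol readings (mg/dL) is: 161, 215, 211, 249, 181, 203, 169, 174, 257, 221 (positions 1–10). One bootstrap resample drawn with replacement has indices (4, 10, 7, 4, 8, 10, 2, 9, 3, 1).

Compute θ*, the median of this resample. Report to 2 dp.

Resample values: 249, 221, 169, 249, 174, 221, 215, 257, 211, 161.
Sorted: 161, 169, 174, 211, 215, 221, 221, 249, 249, 257
Median = average of the two middle values = 218.00

θ* = 218.00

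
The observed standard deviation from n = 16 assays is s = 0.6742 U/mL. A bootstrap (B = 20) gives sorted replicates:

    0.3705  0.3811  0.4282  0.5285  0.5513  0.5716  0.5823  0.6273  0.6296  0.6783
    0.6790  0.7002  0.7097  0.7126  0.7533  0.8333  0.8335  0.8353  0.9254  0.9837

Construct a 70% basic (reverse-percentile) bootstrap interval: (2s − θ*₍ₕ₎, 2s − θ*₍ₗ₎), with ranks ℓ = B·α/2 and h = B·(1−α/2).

Percentile endpoints at ranks 3 and 17: θ*₍3₎ = 0.4282, θ*₍17₎ = 0.8335.
Basic interval reflects these around s:
  lower = 2 × 0.6742 − 0.8335 = 0.5149
  upper = 2 × 0.6742 − 0.4282 = 0.9202

(0.5149, 0.9202)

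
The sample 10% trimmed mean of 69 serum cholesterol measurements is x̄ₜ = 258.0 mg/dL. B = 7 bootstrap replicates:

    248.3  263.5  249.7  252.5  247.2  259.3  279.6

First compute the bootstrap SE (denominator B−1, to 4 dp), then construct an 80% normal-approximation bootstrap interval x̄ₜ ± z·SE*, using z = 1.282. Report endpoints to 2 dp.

Mean of replicates = 257.1571; sum of squared deviations = 803.3971; SE* = √(803.3971/6) = 11.5715
Margin = 1.282 × 11.5715 = 14.835
Interval: 258.0 ± 14.835

(243.17, 272.83)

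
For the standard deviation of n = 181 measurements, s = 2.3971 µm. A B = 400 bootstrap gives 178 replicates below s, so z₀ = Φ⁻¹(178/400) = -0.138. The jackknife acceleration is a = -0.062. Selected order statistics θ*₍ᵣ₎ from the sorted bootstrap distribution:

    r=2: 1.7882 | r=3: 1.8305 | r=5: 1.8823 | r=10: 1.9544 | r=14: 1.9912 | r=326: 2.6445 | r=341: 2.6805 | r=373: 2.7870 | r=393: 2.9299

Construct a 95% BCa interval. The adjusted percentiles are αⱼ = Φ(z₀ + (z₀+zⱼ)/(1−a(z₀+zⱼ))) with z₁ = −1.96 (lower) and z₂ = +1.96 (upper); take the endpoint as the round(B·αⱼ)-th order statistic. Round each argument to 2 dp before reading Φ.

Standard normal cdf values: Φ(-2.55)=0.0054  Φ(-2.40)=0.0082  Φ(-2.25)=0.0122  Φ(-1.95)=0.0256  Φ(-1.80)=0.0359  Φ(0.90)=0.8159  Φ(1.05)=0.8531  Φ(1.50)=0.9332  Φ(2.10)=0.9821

Lower: z₀ + z₁ = -0.138 + (-1.960) = -2.098; 1 − a(z₀+z₁) = 1 − (-0.062)(-2.098) = 0.8699; argument = -0.138 + (-2.098)/0.8699 = -2.5497 → -2.55.
α₁ = Φ(-2.55) = 0.0054; rank = round(400 × 0.0054) = 2; θ*₍2₎ = 1.7882.
Upper: z₀ + z₂ = 1.822; 1 − a(z₀+z₂) = 1.1130; argument = 1.4991 → 1.50; α₂ = 0.9332; rank = 373; θ*₍373₎ = 2.7870.

(1.7882, 2.7870)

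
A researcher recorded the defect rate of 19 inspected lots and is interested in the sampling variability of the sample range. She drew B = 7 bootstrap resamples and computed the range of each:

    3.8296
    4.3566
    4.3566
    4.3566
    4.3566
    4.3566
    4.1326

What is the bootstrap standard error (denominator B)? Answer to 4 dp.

Bootstrap SE is the standard deviation of the 7 replicate ranges.
Mean of replicates: (3.8296 + 4.3566 + 4.3566 + 4.3566 + 4.3566 + 4.3566 + 4.1326) / 7 = 29.74520 / 7 = 4.24931
Sum of squared deviations: (−0.41971)² + (+0.10729)² + (+0.10729)² + (+0.10729)² + (+0.10729)² + (+0.10729)² + (−0.11671)² = 0.24733
Variance = 0.24733 / 7 = 0.03533
SE* = √0.03533

SE* = 0.1880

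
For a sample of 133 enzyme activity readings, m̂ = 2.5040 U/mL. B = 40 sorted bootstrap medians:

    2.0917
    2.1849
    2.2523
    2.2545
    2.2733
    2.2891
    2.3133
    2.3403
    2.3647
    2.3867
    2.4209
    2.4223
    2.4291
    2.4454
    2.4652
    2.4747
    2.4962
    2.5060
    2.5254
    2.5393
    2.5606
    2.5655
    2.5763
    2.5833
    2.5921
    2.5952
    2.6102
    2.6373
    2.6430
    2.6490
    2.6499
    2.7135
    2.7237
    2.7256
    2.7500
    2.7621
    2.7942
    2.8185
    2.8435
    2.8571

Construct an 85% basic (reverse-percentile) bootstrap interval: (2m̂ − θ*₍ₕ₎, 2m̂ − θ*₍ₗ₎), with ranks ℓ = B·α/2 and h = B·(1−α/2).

(2.2138, 2.7557)

Percentile endpoints at ranks 3 and 37: θ*₍3₎ = 2.2523, θ*₍37₎ = 2.7942.
Basic interval reflects these around m̂:
  lower = 2 × 2.5040 − 2.7942 = 2.2138
  upper = 2 × 2.5040 − 2.2523 = 2.7557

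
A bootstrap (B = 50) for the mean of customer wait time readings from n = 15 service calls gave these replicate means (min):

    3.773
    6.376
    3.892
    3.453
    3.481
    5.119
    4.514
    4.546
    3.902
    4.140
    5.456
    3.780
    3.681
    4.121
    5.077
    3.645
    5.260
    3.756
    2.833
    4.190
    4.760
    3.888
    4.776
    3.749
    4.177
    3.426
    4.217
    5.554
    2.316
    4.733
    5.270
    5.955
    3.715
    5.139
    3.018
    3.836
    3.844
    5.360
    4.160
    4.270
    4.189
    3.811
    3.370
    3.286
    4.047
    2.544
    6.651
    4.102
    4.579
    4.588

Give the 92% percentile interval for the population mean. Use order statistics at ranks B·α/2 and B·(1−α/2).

(2.544, 5.955)

Sorted replicates: 2.316, 2.544, 2.833, 3.018, 3.286, 3.370, 3.426, 3.453, 3.481, 3.645, 3.681, 3.715, 3.749, 3.756, 3.773, 3.780, 3.811, 3.836, 3.844, 3.888, 3.892, 3.902, 4.047, 4.102, 4.121, 4.140, 4.160, 4.177, 4.189, 4.190, 4.217, 4.270, 4.514, 4.546, 4.579, 4.588, 4.733, 4.760, 4.776, 5.077, 5.119, 5.139, 5.260, 5.270, 5.360, 5.456, 5.554, 5.955, 6.376, 6.651
α = 0.08; lower rank = 50 × 0.040 = 2; upper rank = 50 × 0.960 = 48.
The 2nd smallest replicate is 2.544; the 48th is 5.955.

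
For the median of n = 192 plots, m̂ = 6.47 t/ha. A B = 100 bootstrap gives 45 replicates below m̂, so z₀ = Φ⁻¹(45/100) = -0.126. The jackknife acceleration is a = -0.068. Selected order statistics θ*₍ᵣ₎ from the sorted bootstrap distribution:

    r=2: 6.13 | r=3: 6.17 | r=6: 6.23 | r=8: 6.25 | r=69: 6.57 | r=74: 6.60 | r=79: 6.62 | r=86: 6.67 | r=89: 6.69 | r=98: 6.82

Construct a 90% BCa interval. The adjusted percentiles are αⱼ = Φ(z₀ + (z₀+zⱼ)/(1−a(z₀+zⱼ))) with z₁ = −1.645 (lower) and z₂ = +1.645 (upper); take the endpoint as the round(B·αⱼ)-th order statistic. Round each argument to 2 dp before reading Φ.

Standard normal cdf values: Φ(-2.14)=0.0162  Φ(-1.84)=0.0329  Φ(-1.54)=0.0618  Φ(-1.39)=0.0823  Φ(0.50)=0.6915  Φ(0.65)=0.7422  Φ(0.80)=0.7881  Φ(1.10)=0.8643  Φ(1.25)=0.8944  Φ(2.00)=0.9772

(6.13, 6.69)

Lower: z₀ + z₁ = -0.126 + (-1.645) = -1.771; 1 − a(z₀+z₁) = 1 − (-0.068)(-1.771) = 0.8796; argument = -0.126 + (-1.771)/0.8796 = -2.1395 → -2.14.
α₁ = Φ(-2.14) = 0.0162; rank = round(100 × 0.0162) = 2; θ*₍2₎ = 6.13.
Upper: z₀ + z₂ = 1.519; 1 − a(z₀+z₂) = 1.1033; argument = 1.2508 → 1.25; α₂ = 0.8944; rank = 89; θ*₍89₎ = 6.69.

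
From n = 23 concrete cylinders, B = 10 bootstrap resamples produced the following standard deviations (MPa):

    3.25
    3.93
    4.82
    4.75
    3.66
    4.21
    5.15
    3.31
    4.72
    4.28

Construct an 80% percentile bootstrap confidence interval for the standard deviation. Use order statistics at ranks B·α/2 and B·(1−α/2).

(3.25, 4.82)

Sorted replicates: 3.25, 3.31, 3.66, 3.93, 4.21, 4.28, 4.72, 4.75, 4.82, 5.15
α = 0.20; lower rank = 10 × 0.100 = 1; upper rank = 10 × 0.900 = 9.
The 1st smallest replicate is 3.25; the 9th is 4.82.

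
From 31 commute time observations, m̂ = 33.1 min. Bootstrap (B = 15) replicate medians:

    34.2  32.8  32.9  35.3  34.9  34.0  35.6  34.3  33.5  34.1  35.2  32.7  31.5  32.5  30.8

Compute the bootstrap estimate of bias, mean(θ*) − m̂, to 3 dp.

bias = +0.520

mean(θ*) = (34.2 + 32.8 + 32.9 + 35.3 + 34.9 + 34.0 + 35.6 + 34.3 + 33.5 + 34.1 + 35.2 + 32.7 + 31.5 + 32.5 + 30.8) / 15 = 33.6200
bias = 33.6200 − 33.1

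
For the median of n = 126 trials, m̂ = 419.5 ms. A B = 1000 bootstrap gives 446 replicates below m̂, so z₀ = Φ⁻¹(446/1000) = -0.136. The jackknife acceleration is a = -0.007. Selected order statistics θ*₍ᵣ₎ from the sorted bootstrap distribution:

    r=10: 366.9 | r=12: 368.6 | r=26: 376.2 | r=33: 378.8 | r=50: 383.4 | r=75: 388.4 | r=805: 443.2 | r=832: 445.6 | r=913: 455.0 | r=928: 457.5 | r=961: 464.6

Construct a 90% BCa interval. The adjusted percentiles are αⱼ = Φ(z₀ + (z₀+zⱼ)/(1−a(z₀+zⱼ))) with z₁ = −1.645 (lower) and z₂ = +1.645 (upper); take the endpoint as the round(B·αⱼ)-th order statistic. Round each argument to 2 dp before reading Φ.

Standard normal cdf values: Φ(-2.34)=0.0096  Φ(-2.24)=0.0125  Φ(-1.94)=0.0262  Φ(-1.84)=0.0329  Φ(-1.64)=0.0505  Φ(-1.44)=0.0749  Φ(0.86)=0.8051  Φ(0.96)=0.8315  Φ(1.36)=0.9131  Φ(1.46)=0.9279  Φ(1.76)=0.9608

(376.2, 455.0)

Lower: z₀ + z₁ = -0.136 + (-1.645) = -1.781; 1 − a(z₀+z₁) = 1 − (-0.007)(-1.781) = 0.9875; argument = -0.136 + (-1.781)/0.9875 = -1.9395 → -1.94.
α₁ = Φ(-1.94) = 0.0262; rank = round(1000 × 0.0262) = 26; θ*₍26₎ = 376.2.
Upper: z₀ + z₂ = 1.509; 1 − a(z₀+z₂) = 1.0106; argument = 1.3572 → 1.36; α₂ = 0.9131; rank = 913; θ*₍913₎ = 455.0.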